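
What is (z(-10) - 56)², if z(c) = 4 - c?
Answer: 1764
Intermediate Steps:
(z(-10) - 56)² = ((4 - 1*(-10)) - 56)² = ((4 + 10) - 56)² = (14 - 56)² = (-42)² = 1764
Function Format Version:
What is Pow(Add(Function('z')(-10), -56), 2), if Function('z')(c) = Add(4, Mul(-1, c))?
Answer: 1764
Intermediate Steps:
Pow(Add(Function('z')(-10), -56), 2) = Pow(Add(Add(4, Mul(-1, -10)), -56), 2) = Pow(Add(Add(4, 10), -56), 2) = Pow(Add(14, -56), 2) = Pow(-42, 2) = 1764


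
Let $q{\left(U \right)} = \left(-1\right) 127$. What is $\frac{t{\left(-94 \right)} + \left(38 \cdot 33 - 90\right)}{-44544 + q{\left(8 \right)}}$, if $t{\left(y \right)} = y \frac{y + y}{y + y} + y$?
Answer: $- \frac{976}{44671} \approx -0.021849$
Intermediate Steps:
$t{\left(y \right)} = 2 y$ ($t{\left(y \right)} = y \frac{2 y}{2 y} + y = y 2 y \frac{1}{2 y} + y = y 1 + y = y + y = 2 y$)
$q{\left(U \right)} = -127$
$\frac{t{\left(-94 \right)} + \left(38 \cdot 33 - 90\right)}{-44544 + q{\left(8 \right)}} = \frac{2 \left(-94\right) + \left(38 \cdot 33 - 90\right)}{-44544 - 127} = \frac{-188 + \left(1254 - 90\right)}{-44671} = \left(-188 + 1164\right) \left(- \frac{1}{44671}\right) = 976 \left(- \frac{1}{44671}\right) = - \frac{976}{44671}$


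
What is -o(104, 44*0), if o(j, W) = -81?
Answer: 81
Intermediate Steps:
-o(104, 44*0) = -1*(-81) = 81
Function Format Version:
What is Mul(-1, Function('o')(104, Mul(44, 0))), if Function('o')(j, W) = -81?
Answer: 81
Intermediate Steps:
Mul(-1, Function('o')(104, Mul(44, 0))) = Mul(-1, -81) = 81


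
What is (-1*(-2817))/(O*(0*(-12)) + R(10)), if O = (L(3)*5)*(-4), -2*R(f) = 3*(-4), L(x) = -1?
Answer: 939/2 ≈ 469.50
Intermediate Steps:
R(f) = 6 (R(f) = -3*(-4)/2 = -½*(-12) = 6)
O = 20 (O = -1*5*(-4) = -5*(-4) = 20)
(-1*(-2817))/(O*(0*(-12)) + R(10)) = (-1*(-2817))/(20*(0*(-12)) + 6) = 2817/(20*0 + 6) = 2817/(0 + 6) = 2817/6 = 2817*(⅙) = 939/2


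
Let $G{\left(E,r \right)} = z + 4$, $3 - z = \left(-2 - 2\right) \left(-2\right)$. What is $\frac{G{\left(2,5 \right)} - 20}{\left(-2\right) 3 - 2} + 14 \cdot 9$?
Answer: $\frac{1029}{8} \approx 128.63$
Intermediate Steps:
$z = -5$ ($z = 3 - \left(-2 - 2\right) \left(-2\right) = 3 - \left(-4\right) \left(-2\right) = 3 - 8 = -5$)
$G{\left(E,r \right)} = -1$ ($G{\left(E,r \right)} = -5 + 4 = -1$)
$\frac{G{\left(2,5 \right)} - 20}{\left(-2\right) 3 - 2} + 14 \cdot 9 = \frac{-1 - 20}{\left(-2\right) 3 - 2} + 14 \cdot 9 = - \frac{21}{-6 - 2} + 126 = - \frac{21}{-8} + 126 = \left(-21\right) \left(- \frac{1}{8}\right) + 126 = \frac{21}{8} + 126 = \frac{1029}{8}$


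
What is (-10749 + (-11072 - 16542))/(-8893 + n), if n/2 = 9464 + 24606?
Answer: -169/261 ≈ -0.64751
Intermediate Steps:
n = 68140 (n = 2*(9464 + 24606) = 2*34070 = 68140)
(-10749 + (-11072 - 16542))/(-8893 + n) = (-10749 + (-11072 - 16542))/(-8893 + 68140) = (-10749 - 27614)/59247 = -38363*1/59247 = -169/261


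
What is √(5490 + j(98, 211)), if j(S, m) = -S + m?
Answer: √5603 ≈ 74.853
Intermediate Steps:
j(S, m) = m - S
√(5490 + j(98, 211)) = √(5490 + (211 - 1*98)) = √(5490 + (211 - 98)) = √(5490 + 113) = √5603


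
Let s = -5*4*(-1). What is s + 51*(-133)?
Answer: -6763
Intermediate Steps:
s = 20 (s = -20*(-1) = 20)
s + 51*(-133) = 20 + 51*(-133) = 20 - 6783 = -6763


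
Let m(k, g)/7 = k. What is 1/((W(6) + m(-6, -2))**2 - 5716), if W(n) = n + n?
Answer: -1/4816 ≈ -0.00020764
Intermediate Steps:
m(k, g) = 7*k
W(n) = 2*n
1/((W(6) + m(-6, -2))**2 - 5716) = 1/((2*6 + 7*(-6))**2 - 5716) = 1/((12 - 42)**2 - 5716) = 1/((-30)**2 - 5716) = 1/(900 - 5716) = 1/(-4816) = -1/4816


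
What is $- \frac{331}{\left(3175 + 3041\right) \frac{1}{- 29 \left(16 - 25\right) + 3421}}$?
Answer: $- \frac{87053}{444} \approx -196.07$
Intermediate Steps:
$- \frac{331}{\left(3175 + 3041\right) \frac{1}{- 29 \left(16 - 25\right) + 3421}} = - \frac{331}{6216 \frac{1}{\left(-29\right) \left(-9\right) + 3421}} = - \frac{331}{6216 \frac{1}{261 + 3421}} = - \frac{331}{6216 \cdot \frac{1}{3682}} = - \frac{331}{\frac{444}{263}} = \left(-331\right) \frac{263}{444} = - \frac{87053}{444}$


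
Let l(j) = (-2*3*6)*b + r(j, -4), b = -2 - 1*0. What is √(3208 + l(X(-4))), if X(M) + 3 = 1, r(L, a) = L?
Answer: √3278 ≈ 57.254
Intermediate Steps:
X(M) = -2 (X(M) = -3 + 1 = -2)
b = -2 (b = -2 + 0 = -2)
l(j) = 72 + j (l(j) = (-2*3*6)*(-2) + j = -6*6*(-2) + j = -36*(-2) + j = 72 + j)
√(3208 + l(X(-4))) = √(3208 + (72 - 2)) = √(3208 + 70) = √3278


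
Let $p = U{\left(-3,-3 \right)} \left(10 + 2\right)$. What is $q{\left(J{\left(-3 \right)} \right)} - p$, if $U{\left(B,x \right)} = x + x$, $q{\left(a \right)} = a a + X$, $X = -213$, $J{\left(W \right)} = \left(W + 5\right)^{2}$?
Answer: $-125$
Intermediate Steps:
$J{\left(W \right)} = \left(5 + W\right)^{2}$
$q{\left(a \right)} = -213 + a^{2}$ ($q{\left(a \right)} = a a - 213 = a^{2} - 213 = -213 + a^{2}$)
$U{\left(B,x \right)} = 2 x$
$p = -72$ ($p = 2 \left(-3\right) \left(10 + 2\right) = \left(-6\right) 12 = -72$)
$q{\left(J{\left(-3 \right)} \right)} - p = \left(-213 + \left(\left(5 - 3\right)^{2}\right)^{2}\right) - -72 = \left(-213 + \left(2^{2}\right)^{2}\right) + 72 = \left(-213 + 4^{2}\right) + 72 = \left(-213 + 16\right) + 72 = -197 + 72 = -125$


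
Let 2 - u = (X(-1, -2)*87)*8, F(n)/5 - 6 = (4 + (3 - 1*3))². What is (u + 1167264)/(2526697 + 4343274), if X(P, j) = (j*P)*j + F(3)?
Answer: 1093490/6869971 ≈ 0.15917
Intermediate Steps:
F(n) = 110 (F(n) = 30 + 5*(4 + (3 - 1*3))² = 30 + 5*(4 + (3 - 3))² = 30 + 5*(4 + 0)² = 30 + 5*4² = 30 + 5*16 = 30 + 80 = 110)
X(P, j) = 110 + P*j² (X(P, j) = (j*P)*j + 110 = (P*j)*j + 110 = P*j² + 110 = 110 + P*j²)
u = -73774 (u = 2 - (110 - 1*(-2)²)*87*8 = 2 - (110 - 1*4)*87*8 = 2 - (110 - 4)*87*8 = 2 - 106*87*8 = 2 - 9222*8 = 2 - 1*73776 = 2 - 73776 = -73774)
(u + 1167264)/(2526697 + 4343274) = (-73774 + 1167264)/(2526697 + 4343274) = 1093490/6869971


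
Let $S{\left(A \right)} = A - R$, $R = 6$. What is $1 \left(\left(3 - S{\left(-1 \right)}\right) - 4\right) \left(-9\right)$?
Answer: $-54$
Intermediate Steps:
$S{\left(A \right)} = -6 + A$ ($S{\left(A \right)} = A - 6 = -6 + A$)
$1 \left(\left(3 - S{\left(-1 \right)}\right) - 4\right) \left(-9\right) = 1 \left(\left(3 - \left(-6 - 1\right)\right) - 4\right) \left(-9\right) = 1 \left(\left(3 - -7\right) - 4\right) \left(-9\right) = 1 \left(\left(3 + 7\right) - 4\right) \left(-9\right) = 1 \left(10 - 4\right) \left(-9\right) = 1 \cdot 6 \left(-9\right) = 6 \left(-9\right) = -54$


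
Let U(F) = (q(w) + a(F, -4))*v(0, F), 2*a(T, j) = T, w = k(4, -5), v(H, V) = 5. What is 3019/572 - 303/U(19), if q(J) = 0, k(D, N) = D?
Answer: -59827/54340 ≈ -1.1010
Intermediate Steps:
w = 4
a(T, j) = T/2
U(F) = 5*F/2 (U(F) = (0 + F/2)*5 = (F/2)*5 = 5*F/2)
3019/572 - 303/U(19) = 3019/572 - 303/((5/2)*19) = 3019*(1/572) - 303/95/2 = 3019/572 - 303*2/95 = 3019/572 - 606/95 = -59827/54340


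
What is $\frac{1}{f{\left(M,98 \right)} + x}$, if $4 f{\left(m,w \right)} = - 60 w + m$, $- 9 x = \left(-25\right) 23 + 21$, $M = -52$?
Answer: $- \frac{9}{12793} \approx -0.00070351$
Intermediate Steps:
$x = \frac{554}{9}$ ($x = - \frac{\left(-25\right) 23 + 21}{9} = - \frac{-575 + 21}{9} = \left(- \frac{1}{9}\right) \left(-554\right) = \frac{554}{9} \approx 61.556$)
$f{\left(m,w \right)} = - 15 w + \frac{m}{4}$ ($f{\left(m,w \right)} = \frac{- 60 w + m}{4} = \frac{m - 60 w}{4} = - 15 w + \frac{m}{4}$)
$\frac{1}{f{\left(M,98 \right)} + x} = \frac{1}{\left(\left(-15\right) 98 + \frac{1}{4} \left(-52\right)\right) + \frac{554}{9}} = \frac{1}{\left(-1470 - 13\right) + \frac{554}{9}} = \frac{1}{-1483 + \frac{554}{9}} = \frac{1}{- \frac{12793}{9}} = - \frac{9}{12793}$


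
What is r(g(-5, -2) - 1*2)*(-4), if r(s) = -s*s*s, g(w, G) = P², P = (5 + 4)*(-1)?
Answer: 1972156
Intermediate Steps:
P = -9 (P = 9*(-1) = -9)
g(w, G) = 81 (g(w, G) = (-9)² = 81)
r(s) = -s³ (r(s) = -s²*s = -s³)
r(g(-5, -2) - 1*2)*(-4) = -(81 - 1*2)³*(-4) = -(81 - 2)³*(-4) = -1*79³*(-4) = -1*493039*(-4) = -493039*(-4) = 1972156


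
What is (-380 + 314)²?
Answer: 4356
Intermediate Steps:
(-380 + 314)² = (-66)² = 4356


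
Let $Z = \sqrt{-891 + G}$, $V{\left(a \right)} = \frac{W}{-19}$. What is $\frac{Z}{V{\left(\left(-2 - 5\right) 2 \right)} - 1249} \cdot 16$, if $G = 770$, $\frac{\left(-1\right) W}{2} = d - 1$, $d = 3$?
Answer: $- \frac{304 i}{2157} \approx - 0.14094 i$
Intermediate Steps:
$W = -4$ ($W = - 2 \left(3 - 1\right) = \left(-2\right) 2 = -4$)
$V{\left(a \right)} = \frac{4}{19}$ ($V{\left(a \right)} = - \frac{4}{-19} = \left(-4\right) \left(- \frac{1}{19}\right) = \frac{4}{19}$)
$Z = 11 i$ ($Z = \sqrt{-891 + 770} = \sqrt{-121} = 11 i \approx 11.0 i$)
$\frac{Z}{V{\left(\left(-2 - 5\right) 2 \right)} - 1249} \cdot 16 = \frac{11 i}{\frac{4}{19} - 1249} \cdot 16 = \frac{11 i}{- \frac{23727}{19}} \cdot 16 = 11 i \left(- \frac{19}{23727}\right) 16 = - \frac{19 i}{2157} \cdot 16 = - \frac{304 i}{2157}$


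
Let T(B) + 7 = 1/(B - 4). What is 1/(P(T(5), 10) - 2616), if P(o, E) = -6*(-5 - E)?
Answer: -1/2526 ≈ -0.00039588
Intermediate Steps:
T(B) = -7 + 1/(-4 + B) (T(B) = -7 + 1/(B - 4) = -7 + 1/(-4 + B))
P(o, E) = 30 + 6*E
1/(P(T(5), 10) - 2616) = 1/((30 + 6*10) - 2616) = 1/((30 + 60) - 2616) = 1/(90 - 2616) = 1/(-2526) = -1/2526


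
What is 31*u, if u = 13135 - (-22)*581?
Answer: 803427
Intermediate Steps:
u = 25917 (u = 13135 - 1*(-12782) = 13135 + 12782 = 25917)
31*u = 31*25917 = 803427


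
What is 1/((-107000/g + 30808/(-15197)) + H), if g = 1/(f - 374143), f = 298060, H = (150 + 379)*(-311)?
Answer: 15197/123714468330949 ≈ 1.2284e-10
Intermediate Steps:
H = -164519 (H = 529*(-311) = -164519)
g = -1/76083 (g = 1/(298060 - 374143) = 1/(-76083) = -1/76083 ≈ -1.3144e-5)
1/((-107000/g + 30808/(-15197)) + H) = 1/((-107000/(-1/76083) + 30808/(-15197)) - 164519) = 1/((-107000*(-76083) + 30808*(-1/15197)) - 164519) = 1/((8140881000 - 30808/15197) - 164519) = 1/(123716968526192/15197 - 164519) = 1/(123714468330949/15197) = 15197/123714468330949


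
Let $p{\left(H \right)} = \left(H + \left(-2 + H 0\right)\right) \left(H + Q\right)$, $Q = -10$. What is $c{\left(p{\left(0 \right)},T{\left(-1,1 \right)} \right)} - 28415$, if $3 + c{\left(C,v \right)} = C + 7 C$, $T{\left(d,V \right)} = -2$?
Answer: $-28258$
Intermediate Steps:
$p{\left(H \right)} = \left(-10 + H\right) \left(-2 + H\right)$ ($p{\left(H \right)} = \left(H + \left(-2 + H 0\right)\right) \left(H - 10\right) = \left(H + \left(-2 + 0\right)\right) \left(-10 + H\right) = \left(H - 2\right) \left(-10 + H\right) = \left(-2 + H\right) \left(-10 + H\right) = \left(-10 + H\right) \left(-2 + H\right)$)
$c{\left(C,v \right)} = -3 + 8 C$ ($c{\left(C,v \right)} = -3 + \left(C + 7 C\right) = -3 + 8 C$)
$c{\left(p{\left(0 \right)},T{\left(-1,1 \right)} \right)} - 28415 = \left(-3 + 8 \left(20 + 0^{2} - 0\right)\right) - 28415 = \left(-3 + 8 \left(20 + 0 + 0\right)\right) - 28415 = \left(-3 + 8 \cdot 20\right) - 28415 = \left(-3 + 160\right) - 28415 = 157 - 28415 = -28258$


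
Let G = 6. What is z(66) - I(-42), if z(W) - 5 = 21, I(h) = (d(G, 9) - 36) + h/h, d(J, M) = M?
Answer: 52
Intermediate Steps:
I(h) = -26 (I(h) = (9 - 36) + h/h = -27 + 1 = -26)
z(W) = 26 (z(W) = 5 + 21 = 26)
z(66) - I(-42) = 26 - 1*(-26) = 26 + 26 = 52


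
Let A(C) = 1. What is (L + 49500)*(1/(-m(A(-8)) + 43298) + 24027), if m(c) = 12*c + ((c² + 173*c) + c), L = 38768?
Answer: 91430465727464/43111 ≈ 2.1208e+9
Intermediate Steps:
m(c) = c² + 186*c (m(c) = 12*c + (c² + 174*c) = c² + 186*c)
(L + 49500)*(1/(-m(A(-8)) + 43298) + 24027) = (38768 + 49500)*(1/(-(186 + 1) + 43298) + 24027) = 88268*(1/(-187 + 43298) + 24027) = 88268*(1/43111 + 24027) = 88268*(1035827998/43111) = 91430465727464/43111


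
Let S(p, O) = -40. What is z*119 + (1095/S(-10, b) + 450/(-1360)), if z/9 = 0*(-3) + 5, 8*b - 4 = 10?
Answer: 90564/17 ≈ 5327.3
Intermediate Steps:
b = 7/4 (b = ½ + (⅛)*10 = ½ + 5/4 = 7/4 ≈ 1.7500)
z = 45 (z = 9*(0*(-3) + 5) = 9*(0 + 5) = 9*5 = 45)
z*119 + (1095/S(-10, b) + 450/(-1360)) = 45*119 + (1095/(-40) + 450/(-1360)) = 5355 + (1095*(-1/40) + 450*(-1/1360)) = 5355 + (-219/8 - 45/136) = 5355 - 471/17 = 90564/17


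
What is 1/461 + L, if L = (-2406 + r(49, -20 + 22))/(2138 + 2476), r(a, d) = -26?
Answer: -558269/1063527 ≈ -0.52492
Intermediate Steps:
L = -1216/2307 (L = (-2406 - 26)/(2138 + 2476) = -2432/4614 = -2432*1/4614 = -1216/2307 ≈ -0.52709)
1/461 + L = 1/461 - 1216/2307 = -558269/1063527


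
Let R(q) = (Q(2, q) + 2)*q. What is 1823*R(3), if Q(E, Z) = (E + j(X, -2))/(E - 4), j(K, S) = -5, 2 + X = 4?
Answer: 38283/2 ≈ 19142.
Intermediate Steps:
X = 2 (X = -2 + 4 = 2)
Q(E, Z) = (-5 + E)/(-4 + E) (Q(E, Z) = (E - 5)/(E - 4) = (-5 + E)/(-4 + E))
R(q) = 7*q/2 (R(q) = ((-5 + 2)/(-4 + 2) + 2)*q = (-3/(-2) + 2)*q = (-½*(-3) + 2)*q = (3/2 + 2)*q = 7*q/2)
1823*R(3) = 1823*((7/2)*3) = 1823*(21/2) = 38283/2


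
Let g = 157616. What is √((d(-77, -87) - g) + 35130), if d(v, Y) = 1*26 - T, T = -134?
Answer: I*√122326 ≈ 349.75*I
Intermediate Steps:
d(v, Y) = 160 (d(v, Y) = 1*26 - 1*(-134) = 26 + 134 = 160)
√((d(-77, -87) - g) + 35130) = √((160 - 1*157616) + 35130) = √((160 - 157616) + 35130) = √(-157456 + 35130) = √(-122326) = I*√122326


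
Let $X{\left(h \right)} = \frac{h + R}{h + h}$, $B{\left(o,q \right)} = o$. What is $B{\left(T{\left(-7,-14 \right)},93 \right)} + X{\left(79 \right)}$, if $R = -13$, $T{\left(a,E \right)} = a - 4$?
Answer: $- \frac{836}{79} \approx -10.582$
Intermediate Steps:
$T{\left(a,E \right)} = -4 + a$
$X{\left(h \right)} = \frac{-13 + h}{2 h}$ ($X{\left(h \right)} = \frac{h - 13}{h + h} = \frac{-13 + h}{2 h}$)
$B{\left(T{\left(-7,-14 \right)},93 \right)} + X{\left(79 \right)} = \left(-4 - 7\right) + \frac{-13 + 79}{2 \cdot 79} = -11 + \frac{1}{2} \cdot \frac{1}{79} \cdot 66 = -11 + \frac{33}{79} = - \frac{836}{79}$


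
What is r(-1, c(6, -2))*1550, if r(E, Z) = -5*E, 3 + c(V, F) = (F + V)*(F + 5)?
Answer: 7750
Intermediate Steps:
c(V, F) = -3 + (5 + F)*(F + V) (c(V, F) = -3 + (F + V)*(F + 5) = -3 + (F + V)*(5 + F) = -3 + (5 + F)*(F + V))
r(-1, c(6, -2))*1550 = -5*(-1)*1550 = 5*1550 = 7750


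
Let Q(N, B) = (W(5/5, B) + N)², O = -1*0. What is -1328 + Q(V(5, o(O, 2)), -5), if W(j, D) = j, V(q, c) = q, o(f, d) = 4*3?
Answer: -1292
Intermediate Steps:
O = 0
o(f, d) = 12
Q(N, B) = (1 + N)² (Q(N, B) = (5/5 + N)² = (5*(⅕) + N)² = (1 + N)²)
-1328 + Q(V(5, o(O, 2)), -5) = -1328 + (1 + 5)² = -1328 + 6² = -1328 + 36 = -1292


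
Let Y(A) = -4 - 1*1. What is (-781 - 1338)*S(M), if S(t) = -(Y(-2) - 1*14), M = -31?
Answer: -40261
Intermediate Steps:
Y(A) = -5 (Y(A) = -4 - 1 = -5)
S(t) = 19 (S(t) = -(-5 - 1*14) = -(-5 - 14) = -1*(-19) = 19)
(-781 - 1338)*S(M) = (-781 - 1338)*19 = -2119*19 = -40261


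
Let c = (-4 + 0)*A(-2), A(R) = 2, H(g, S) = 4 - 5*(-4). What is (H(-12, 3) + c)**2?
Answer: 256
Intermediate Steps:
H(g, S) = 24 (H(g, S) = 4 + 20 = 24)
c = -8 (c = (-4 + 0)*2 = -4*2 = -8)
(H(-12, 3) + c)**2 = (24 - 8)**2 = 16**2 = 256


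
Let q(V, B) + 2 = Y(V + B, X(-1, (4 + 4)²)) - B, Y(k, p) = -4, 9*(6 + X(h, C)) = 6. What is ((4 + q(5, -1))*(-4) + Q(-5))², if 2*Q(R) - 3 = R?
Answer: 9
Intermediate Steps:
X(h, C) = -16/3 (X(h, C) = -6 + (⅑)*6 = -6 + ⅔ = -16/3)
Q(R) = 3/2 + R/2
q(V, B) = -6 - B (q(V, B) = -2 + (-4 - B) = -6 - B)
((4 + q(5, -1))*(-4) + Q(-5))² = ((4 + (-6 - 1*(-1)))*(-4) + (3/2 + (½)*(-5)))² = ((4 + (-6 + 1))*(-4) + (3/2 - 5/2))² = ((4 - 5)*(-4) - 1)² = (-1*(-4) - 1)² = (4 - 1)² = 3² = 9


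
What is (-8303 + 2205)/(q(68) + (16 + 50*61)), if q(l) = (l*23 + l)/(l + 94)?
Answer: -82323/41527 ≈ -1.9824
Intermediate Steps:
q(l) = 24*l/(94 + l) (q(l) = (23*l + l)/(94 + l) = (24*l)/(94 + l) = 24*l/(94 + l))
(-8303 + 2205)/(q(68) + (16 + 50*61)) = (-8303 + 2205)/(24*68/(94 + 68) + (16 + 50*61)) = -6098/(24*68/162 + (16 + 3050)) = -6098/(24*68*(1/162) + 3066) = -6098/(272/27 + 3066) = -6098/83054/27 = -6098*27/83054 = -82323/41527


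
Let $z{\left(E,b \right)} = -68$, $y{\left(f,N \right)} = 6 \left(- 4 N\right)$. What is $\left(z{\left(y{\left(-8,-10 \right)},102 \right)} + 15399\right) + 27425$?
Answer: $42756$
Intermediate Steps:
$y{\left(f,N \right)} = - 24 N$
$\left(z{\left(y{\left(-8,-10 \right)},102 \right)} + 15399\right) + 27425 = \left(-68 + 15399\right) + 27425 = 15331 + 27425 = 42756$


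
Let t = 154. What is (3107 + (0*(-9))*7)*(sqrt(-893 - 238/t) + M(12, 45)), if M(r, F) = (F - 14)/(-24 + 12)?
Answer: -96317/12 + 12428*I*sqrt(6765)/11 ≈ -8026.4 + 92927.0*I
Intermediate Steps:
M(r, F) = 7/6 - F/12 (M(r, F) = (-14 + F)/(-12) = (-14 + F)*(-1/12) = 7/6 - F/12)
(3107 + (0*(-9))*7)*(sqrt(-893 - 238/t) + M(12, 45)) = (3107 + (0*(-9))*7)*(sqrt(-893 - 238/154) + (7/6 - 1/12*45)) = (3107 + 0*7)*(sqrt(-893 - 238*1/154) + (7/6 - 15/4)) = (3107 + 0)*(sqrt(-893 - 17/11) - 31/12) = 3107*(sqrt(-9840/11) - 31/12) = 3107*(4*I*sqrt(6765)/11 - 31/12) = 3107*(-31/12 + 4*I*sqrt(6765)/11) = -96317/12 + 12428*I*sqrt(6765)/11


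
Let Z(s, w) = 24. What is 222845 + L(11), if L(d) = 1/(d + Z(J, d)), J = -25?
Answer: 7799576/35 ≈ 2.2285e+5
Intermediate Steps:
L(d) = 1/(24 + d) (L(d) = 1/(d + 24) = 1/(24 + d))
222845 + L(11) = 222845 + 1/(24 + 11) = 222845 + 1/35 = 7799576/35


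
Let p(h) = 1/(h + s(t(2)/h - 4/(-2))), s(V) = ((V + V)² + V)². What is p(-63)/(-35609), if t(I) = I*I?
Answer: -2250423/17938597089467 ≈ -1.2545e-7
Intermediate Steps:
t(I) = I²
s(V) = (V + 4*V²)² (s(V) = ((2*V)² + V)² = (4*V² + V)² = (V + 4*V²)²)
p(h) = 1/(h + (2 + 4/h)²*(9 + 16/h)²) (p(h) = 1/(h + (2²/h - 4/(-2))²*(1 + 4*(2²/h - 4/(-2)))²) = 1/(h + (4/h - 4*(-½))²*(1 + 4*(4/h - 4*(-½)))²) = 1/(h + (4/h + 2)²*(1 + 4*(4/h + 2))²) = 1/(h + (2 + 4/h)²*(1 + 4*(2 + 4/h))²) = 1/(h + (2 + 4/h)²*(1 + (8 + 16/h))²) = 1/(h + (2 + 4/h)²*(9 + 16/h)²))
p(-63)/(-35609) = ((-63)⁴/((-63)⁵ + 4*(2 - 63)²*(16 + 9*(-63))²))/(-35609) = (15752961/(-992436543 + 4*(-61)²*(16 - 567)²))*(-1/35609) = (15752961/(-992436543 + 4*3721*(-551)²))*(-1/35609) = (15752961/(-992436543 + 4*3721*303601))*(-1/35609) = (15752961/(-992436543 + 4518797284))*(-1/35609) = (15752961/3526360741)*(-1/35609) = -2250423/17938597089467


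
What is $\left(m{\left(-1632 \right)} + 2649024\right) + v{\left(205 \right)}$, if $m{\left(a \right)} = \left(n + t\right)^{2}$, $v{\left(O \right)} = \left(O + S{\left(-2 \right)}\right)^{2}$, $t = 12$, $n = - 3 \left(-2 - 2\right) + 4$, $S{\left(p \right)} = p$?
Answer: $2691017$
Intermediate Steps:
$n = 16$ ($n = \left(-3\right) \left(-4\right) + 4 = 12 + 4 = 16$)
$v{\left(O \right)} = \left(-2 + O\right)^{2}$ ($v{\left(O \right)} = \left(O - 2\right)^{2} = \left(-2 + O\right)^{2}$)
$m{\left(a \right)} = 784$ ($m{\left(a \right)} = \left(16 + 12\right)^{2} = 28^{2} = 784$)
$\left(m{\left(-1632 \right)} + 2649024\right) + v{\left(205 \right)} = \left(784 + 2649024\right) + \left(-2 + 205\right)^{2} = 2649808 + 203^{2} = 2649808 + 41209 = 2691017$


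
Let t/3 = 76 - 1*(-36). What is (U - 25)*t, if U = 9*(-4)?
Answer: -20496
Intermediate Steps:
U = -36
t = 336 (t = 3*(76 - 1*(-36)) = 3*(76 + 36) = 3*112 = 336)
(U - 25)*t = (-36 - 25)*336 = -61*336 = -20496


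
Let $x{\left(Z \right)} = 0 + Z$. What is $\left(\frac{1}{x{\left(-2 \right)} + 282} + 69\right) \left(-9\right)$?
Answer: $- \frac{173889}{280} \approx -621.03$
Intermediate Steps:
$x{\left(Z \right)} = Z$
$\left(\frac{1}{x{\left(-2 \right)} + 282} + 69\right) \left(-9\right) = \left(\frac{1}{-2 + 282} + 69\right) \left(-9\right) = \left(\frac{1}{280} + 69\right) \left(-9\right) = \frac{19321}{280} \left(-9\right) = - \frac{173889}{280}$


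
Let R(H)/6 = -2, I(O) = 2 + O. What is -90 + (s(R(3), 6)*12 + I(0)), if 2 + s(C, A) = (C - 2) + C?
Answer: -424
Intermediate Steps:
R(H) = -12 (R(H) = 6*(-2) = -12)
s(C, A) = -4 + 2*C (s(C, A) = -2 + ((C - 2) + C) = -2 + ((-2 + C) + C) = -2 + (-2 + 2*C) = -4 + 2*C)
-90 + (s(R(3), 6)*12 + I(0)) = -90 + ((-4 + 2*(-12))*12 + (2 + 0)) = -90 + ((-4 - 24)*12 + 2) = -90 + (-28*12 + 2) = -90 + (-336 + 2) = -90 - 334 = -424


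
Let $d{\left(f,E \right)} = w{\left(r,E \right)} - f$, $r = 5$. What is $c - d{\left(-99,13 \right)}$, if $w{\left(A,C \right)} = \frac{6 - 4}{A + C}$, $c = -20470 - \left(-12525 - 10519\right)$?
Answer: $\frac{22274}{9} \approx 2474.9$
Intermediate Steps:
$c = 2574$ ($c = -20470 - \left(-12525 - 10519\right) = -20470 - -23044 = -20470 + 23044 = 2574$)
$w{\left(A,C \right)} = \frac{2}{A + C}$
$d{\left(f,E \right)} = - f + \frac{2}{5 + E}$ ($d{\left(f,E \right)} = \frac{2}{5 + E} - f = - f + \frac{2}{5 + E}$)
$c - d{\left(-99,13 \right)} = 2574 - \frac{2 - - 99 \left(5 + 13\right)}{5 + 13} = 2574 - \frac{2 - \left(-99\right) 18}{18} = 2574 - \frac{2 + 1782}{18} = 2574 - \frac{1}{18} \cdot 1784 = 2574 - \frac{892}{9} = \frac{22274}{9}$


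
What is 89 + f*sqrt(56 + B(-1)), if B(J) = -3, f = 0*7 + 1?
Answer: 89 + sqrt(53) ≈ 96.280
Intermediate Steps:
f = 1 (f = 0 + 1 = 1)
89 + f*sqrt(56 + B(-1)) = 89 + 1*sqrt(56 - 3) = 89 + 1*sqrt(53) = 89 + sqrt(53)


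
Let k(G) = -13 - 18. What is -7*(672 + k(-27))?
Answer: -4487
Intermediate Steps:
k(G) = -31
-7*(672 + k(-27)) = -7*(672 - 31) = -7*641 = -4487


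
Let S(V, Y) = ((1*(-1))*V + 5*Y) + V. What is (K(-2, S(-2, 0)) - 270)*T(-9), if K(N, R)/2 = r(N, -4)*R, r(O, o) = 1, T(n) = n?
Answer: 2430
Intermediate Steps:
S(V, Y) = 5*Y (S(V, Y) = (-V + 5*Y) + V = 5*Y)
K(N, R) = 2*R (K(N, R) = 2*(1*R) = 2*R)
(K(-2, S(-2, 0)) - 270)*T(-9) = (2*(5*0) - 270)*(-9) = (2*0 - 270)*(-9) = (0 - 270)*(-9) = -270*(-9) = 2430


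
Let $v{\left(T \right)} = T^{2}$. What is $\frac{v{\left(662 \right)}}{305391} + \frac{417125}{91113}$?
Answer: $\frac{55771982149}{9275030061} \approx 6.0131$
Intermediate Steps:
$\frac{v{\left(662 \right)}}{305391} + \frac{417125}{91113} = \frac{662^{2}}{305391} + \frac{417125}{91113} = 438244 \cdot \frac{1}{305391} + 417125 \cdot \frac{1}{91113} = \frac{438244}{305391} + \frac{417125}{91113} = \frac{55771982149}{9275030061}$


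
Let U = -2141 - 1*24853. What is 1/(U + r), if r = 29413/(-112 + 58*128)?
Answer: -7312/197350715 ≈ -3.7051e-5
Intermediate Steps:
U = -26994 (U = -2141 - 24853 = -26994)
r = 29413/7312 (r = 29413/(-112 + 7424) = 29413/7312 ≈ 4.0226)
1/(U + r) = 1/(-26994 + 29413/7312) = 1/(-197350715/7312) = -7312/197350715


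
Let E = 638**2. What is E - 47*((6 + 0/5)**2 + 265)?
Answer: 392897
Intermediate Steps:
E = 407044
E - 47*((6 + 0/5)**2 + 265) = 407044 - 47*((6 + 0/5)**2 + 265) = 407044 - 47*((6 + 0*(1/5))**2 + 265) = 407044 - 47*((6 + 0)**2 + 265) = 407044 - 47*(6**2 + 265) = 407044 - 47*(36 + 265) = 407044 - 47*301 = 407044 - 14147 = 392897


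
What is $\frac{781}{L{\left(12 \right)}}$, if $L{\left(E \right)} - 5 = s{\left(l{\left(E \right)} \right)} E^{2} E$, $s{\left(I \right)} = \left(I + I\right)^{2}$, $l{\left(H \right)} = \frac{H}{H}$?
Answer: $\frac{781}{6917} \approx 0.11291$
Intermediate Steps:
$l{\left(H \right)} = 1$
$s{\left(I \right)} = 4 I^{2}$ ($s{\left(I \right)} = \left(2 I\right)^{2} = 4 I^{2}$)
$L{\left(E \right)} = 5 + 4 E^{3}$ ($L{\left(E \right)} = 5 + 4 \cdot 1^{2} E^{2} E = 5 + 4 \cdot 1 E^{2} E = 5 + 4 E^{2} E = 5 + 4 E^{3}$)
$\frac{781}{L{\left(12 \right)}} = \frac{781}{5 + 4 \cdot 12^{3}} = \frac{781}{5 + 4 \cdot 1728} = \frac{781}{5 + 6912} = \frac{781}{6917}$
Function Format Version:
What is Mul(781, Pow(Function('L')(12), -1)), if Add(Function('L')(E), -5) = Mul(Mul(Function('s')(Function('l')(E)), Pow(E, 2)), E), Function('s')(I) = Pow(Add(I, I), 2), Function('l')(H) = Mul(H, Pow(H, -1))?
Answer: Rational(781, 6917) ≈ 0.11291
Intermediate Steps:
Function('l')(H) = 1
Function('s')(I) = Mul(4, Pow(I, 2)) (Function('s')(I) = Pow(Mul(2, I), 2) = Mul(4, Pow(I, 2)))
Function('L')(E) = Add(5, Mul(4, Pow(E, 3))) (Function('L')(E) = Add(5, Mul(Mul(Mul(4, Pow(1, 2)), Pow(E, 2)), E)) = Add(5, Mul(Mul(Mul(4, 1), Pow(E, 2)), E)) = Add(5, Mul(Mul(4, Pow(E, 2)), E)) = Add(5, Mul(4, Pow(E, 3))))
Mul(781, Pow(Function('L')(12), -1)) = Mul(781, Pow(Add(5, Mul(4, Pow(12, 3))), -1)) = Mul(781, Pow(Add(5, Mul(4, 1728)), -1)) = Mul(781, Pow(Add(5, 6912), -1)) = Mul(781, Pow(6917, -1)) = Mul(781, Rational(1, 6917)) = Rational(781, 6917)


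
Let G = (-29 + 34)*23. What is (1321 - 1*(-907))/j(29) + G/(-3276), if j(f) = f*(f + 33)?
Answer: 3546079/2945124 ≈ 1.2041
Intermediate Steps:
j(f) = f*(33 + f)
G = 115 (G = 5*23 = 115)
(1321 - 1*(-907))/j(29) + G/(-3276) = (1321 - 1*(-907))/((29*(33 + 29))) + 115/(-3276) = (1321 + 907)/((29*62)) + 115*(-1/3276) = 2228/1798 - 115/3276 = 2228*(1/1798) - 115/3276 = 1114/899 - 115/3276 = 3546079/2945124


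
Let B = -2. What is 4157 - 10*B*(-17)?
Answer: 3817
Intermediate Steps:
4157 - 10*B*(-17) = 4157 - 10*(-2)*(-17) = 4157 - (-20)*(-17) = 4157 - 1*340 = 4157 - 340 = 3817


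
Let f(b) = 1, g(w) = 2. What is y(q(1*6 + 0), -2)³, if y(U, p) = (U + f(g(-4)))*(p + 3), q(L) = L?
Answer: 343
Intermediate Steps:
y(U, p) = (1 + U)*(3 + p) (y(U, p) = (U + 1)*(p + 3) = (1 + U)*(3 + p))
y(q(1*6 + 0), -2)³ = (3 - 2 + 3*(1*6 + 0) + (1*6 + 0)*(-2))³ = (3 - 2 + 3*(6 + 0) + (6 + 0)*(-2))³ = (3 - 2 + 3*6 + 6*(-2))³ = (3 - 2 + 18 - 12)³ = 7³ = 343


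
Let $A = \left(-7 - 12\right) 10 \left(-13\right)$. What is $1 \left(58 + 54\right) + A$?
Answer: $2582$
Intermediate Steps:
$A = 2470$ ($A = \left(-19\right) 10 \left(-13\right) = \left(-190\right) \left(-13\right) = 2470$)
$1 \left(58 + 54\right) + A = 1 \left(58 + 54\right) + 2470 = 1 \cdot 112 + 2470 = 112 + 2470 = 2582$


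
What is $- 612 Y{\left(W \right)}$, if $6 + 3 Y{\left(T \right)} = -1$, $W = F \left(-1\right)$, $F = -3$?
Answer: $1428$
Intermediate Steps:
$W = 3$ ($W = \left(-3\right) \left(-1\right) = 3$)
$Y{\left(T \right)} = - \frac{7}{3}$ ($Y{\left(T \right)} = -2 + \frac{1}{3} \left(-1\right) = -2 - \frac{1}{3} = - \frac{7}{3}$)
$- 612 Y{\left(W \right)} = \left(-612\right) \left(- \frac{7}{3}\right) = 1428$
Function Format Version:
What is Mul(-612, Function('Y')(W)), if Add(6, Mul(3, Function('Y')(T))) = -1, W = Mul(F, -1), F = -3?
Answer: 1428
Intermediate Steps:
W = 3 (W = Mul(-3, -1) = 3)
Function('Y')(T) = Rational(-7, 3) (Function('Y')(T) = Add(-2, Mul(Rational(1, 3), -1)) = Add(-2, Rational(-1, 3)) = Rational(-7, 3))
Mul(-612, Function('Y')(W)) = Mul(-612, Rational(-7, 3)) = 1428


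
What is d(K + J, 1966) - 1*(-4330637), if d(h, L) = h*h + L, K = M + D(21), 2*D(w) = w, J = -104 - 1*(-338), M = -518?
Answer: 17629621/4 ≈ 4.4074e+6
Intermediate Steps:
J = 234 (J = -104 + 338 = 234)
D(w) = w/2
K = -1015/2 (K = -518 + (½)*21 = -518 + 21/2 = -1015/2 ≈ -507.50)
d(h, L) = L + h² (d(h, L) = h² + L = L + h²)
d(K + J, 1966) - 1*(-4330637) = (1966 + (-1015/2 + 234)²) - 1*(-4330637) = (1966 + (-547/2)²) + 4330637 = (1966 + 299209/4) + 4330637 = 307073/4 + 4330637 = 17629621/4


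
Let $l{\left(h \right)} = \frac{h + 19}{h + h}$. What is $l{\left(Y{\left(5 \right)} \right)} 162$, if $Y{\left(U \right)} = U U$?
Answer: $\frac{3564}{25} \approx 142.56$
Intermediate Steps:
$Y{\left(U \right)} = U^{2}$
$l{\left(h \right)} = \frac{19 + h}{2 h}$
$l{\left(Y{\left(5 \right)} \right)} 162 = \frac{19 + 5^{2}}{2 \cdot 5^{2}} \cdot 162 = \frac{19 + 25}{2 \cdot 25} \cdot 162 = \frac{1}{2} \cdot \frac{1}{25} \cdot 44 \cdot 162 = \frac{22}{25} \cdot 162 = \frac{3564}{25}$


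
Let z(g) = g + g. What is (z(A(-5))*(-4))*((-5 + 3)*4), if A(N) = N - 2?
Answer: -448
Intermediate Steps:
A(N) = -2 + N
z(g) = 2*g
(z(A(-5))*(-4))*((-5 + 3)*4) = ((2*(-2 - 5))*(-4))*((-5 + 3)*4) = ((2*(-7))*(-4))*(-2*4) = -14*(-4)*(-8) = 56*(-8) = -448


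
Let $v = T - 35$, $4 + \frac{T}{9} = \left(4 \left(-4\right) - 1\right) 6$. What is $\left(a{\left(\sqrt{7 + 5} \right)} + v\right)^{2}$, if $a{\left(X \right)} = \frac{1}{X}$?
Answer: $\frac{\left(5934 - \sqrt{3}\right)^{2}}{36} \approx 9.7755 \cdot 10^{5}$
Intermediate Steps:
$T = -954$ ($T = -36 + 9 \left(4 \left(-4\right) - 1\right) 6 = -36 + 9 \left(-16 - 1\right) 6 = -36 + 9 \left(\left(-17\right) 6\right) = -36 + 9 \left(-102\right) = -36 - 918 = -954$)
$v = -989$ ($v = -954 - 35 = -989$)
$\left(a{\left(\sqrt{7 + 5} \right)} + v\right)^{2} = \left(\frac{1}{\sqrt{7 + 5}} - 989\right)^{2} = \left(\frac{1}{\sqrt{12}} - 989\right)^{2} = \left(\frac{1}{2 \sqrt{3}} - 989\right)^{2} = \left(\frac{\sqrt{3}}{6} - 989\right)^{2} = \left(-989 + \frac{\sqrt{3}}{6}\right)^{2}$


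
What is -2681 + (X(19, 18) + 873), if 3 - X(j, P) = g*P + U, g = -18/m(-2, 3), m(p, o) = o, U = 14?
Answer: -1711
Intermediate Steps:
g = -6 (g = -18/3 = -18*⅓ = -6)
X(j, P) = -11 + 6*P (X(j, P) = 3 - (-6*P + 14) = 3 - (14 - 6*P) = 3 + (-14 + 6*P) = -11 + 6*P)
-2681 + (X(19, 18) + 873) = -2681 + ((-11 + 6*18) + 873) = -2681 + ((-11 + 108) + 873) = -2681 + (97 + 873) = -2681 + 970 = -1711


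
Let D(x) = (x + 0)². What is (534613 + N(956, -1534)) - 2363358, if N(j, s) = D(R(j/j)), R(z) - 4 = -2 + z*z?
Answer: -1828736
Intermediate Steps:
R(z) = 2 + z² (R(z) = 4 + (-2 + z*z) = 4 + (-2 + z²) = 2 + z²)
D(x) = x²
N(j, s) = 9 (N(j, s) = (2 + (j/j)²)² = (2 + 1²)² = (2 + 1)² = 3² = 9)
(534613 + N(956, -1534)) - 2363358 = (534613 + 9) - 2363358 = 534622 - 2363358 = -1828736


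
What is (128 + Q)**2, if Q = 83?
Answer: 44521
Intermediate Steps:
(128 + Q)**2 = (128 + 83)**2 = 211**2 = 44521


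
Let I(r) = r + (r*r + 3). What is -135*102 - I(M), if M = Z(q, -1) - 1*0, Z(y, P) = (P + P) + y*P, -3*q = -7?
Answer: -124087/9 ≈ -13787.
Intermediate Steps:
q = 7/3 (q = -⅓*(-7) = 7/3 ≈ 2.3333)
Z(y, P) = 2*P + P*y
M = -13/3 (M = -(2 + 7/3) - 1*0 = -1*13/3 + 0 = -13/3 + 0 = -13/3 ≈ -4.3333)
I(r) = 3 + r + r² (I(r) = r + (r² + 3) = r + (3 + r²) = 3 + r + r²)
-135*102 - I(M) = -135*102 - (3 - 13/3 + (-13/3)²) = -13770 - (3 - 13/3 + 169/9) = -13770 - 1*157/9 = -13770 - 157/9 = -124087/9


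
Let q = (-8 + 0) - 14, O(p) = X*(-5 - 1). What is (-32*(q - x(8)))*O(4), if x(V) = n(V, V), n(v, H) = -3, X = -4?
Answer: 14592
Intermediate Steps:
O(p) = 24 (O(p) = -4*(-5 - 1) = -4*(-6) = 24)
x(V) = -3
q = -22 (q = -8 - 14 = -22)
(-32*(q - x(8)))*O(4) = -32*(-22 - 1*(-3))*24 = -32*(-22 + 3)*24 = -32*(-19)*24 = 608*24 = 14592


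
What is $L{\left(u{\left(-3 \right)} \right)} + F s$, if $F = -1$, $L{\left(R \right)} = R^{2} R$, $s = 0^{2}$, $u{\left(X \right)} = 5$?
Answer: $125$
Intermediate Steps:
$s = 0$
$L{\left(R \right)} = R^{3}$
$L{\left(u{\left(-3 \right)} \right)} + F s = 5^{3} - 0 = 125 + 0 = 125$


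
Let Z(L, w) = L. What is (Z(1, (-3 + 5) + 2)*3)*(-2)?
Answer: -6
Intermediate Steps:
(Z(1, (-3 + 5) + 2)*3)*(-2) = (1*3)*(-2) = 3*(-2) = -6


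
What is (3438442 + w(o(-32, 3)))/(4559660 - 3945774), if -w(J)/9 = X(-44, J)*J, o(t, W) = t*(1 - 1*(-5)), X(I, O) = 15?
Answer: 1732181/306943 ≈ 5.6433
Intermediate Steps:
o(t, W) = 6*t (o(t, W) = t*(1 + 5) = t*6 = 6*t)
w(J) = -135*J
(3438442 + w(o(-32, 3)))/(4559660 - 3945774) = (3438442 - 810*(-32))/(4559660 - 3945774) = (3438442 - 135*(-192))/613886 = (3438442 + 25920)*(1/613886) = 3464362*(1/613886) = 1732181/306943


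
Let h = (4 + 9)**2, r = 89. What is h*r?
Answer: 15041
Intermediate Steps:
h = 169 (h = 13**2 = 169)
h*r = 169*89 = 15041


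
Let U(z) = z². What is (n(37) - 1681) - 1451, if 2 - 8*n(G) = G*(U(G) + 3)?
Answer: -37909/4 ≈ -9477.3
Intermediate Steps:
n(G) = ¼ - G*(3 + G²)/8 (n(G) = ¼ - G*(G² + 3)/8 = ¼ - G*(3 + G²)/8)
(n(37) - 1681) - 1451 = ((¼ - 3/8*37 - ⅛*37³) - 1681) - 1451 = ((¼ - 111/8 - ⅛*50653) - 1681) - 1451 = ((¼ - 111/8 - 50653/8) - 1681) - 1451 = (-25381/4 - 1681) - 1451 = -32105/4 - 1451 = -37909/4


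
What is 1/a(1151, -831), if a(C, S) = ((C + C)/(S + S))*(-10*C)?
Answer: 831/13248010 ≈ 6.2726e-5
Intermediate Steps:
a(C, S) = -10*C²/S (a(C, S) = ((2*C)/((2*S)))*(-10*C) = ((2*C)*(1/(2*S)))*(-10*C) = (C/S)*(-10*C) = -10*C²/S)
1/a(1151, -831) = 1/(-10*1151²/(-831)) = 1/(-10*1324801*(-1/831)) = 1/(13248010/831) = 831/13248010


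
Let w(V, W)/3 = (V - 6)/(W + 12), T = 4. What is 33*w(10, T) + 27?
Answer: 207/4 ≈ 51.750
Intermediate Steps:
w(V, W) = 3*(-6 + V)/(12 + W) (w(V, W) = 3*((V - 6)/(W + 12)) = 3*((-6 + V)/(12 + W)) = 3*(-6 + V)/(12 + W))
33*w(10, T) + 27 = 33*(3*(-6 + 10)/(12 + 4)) + 27 = 33*(3*4/16) + 27 = 33*(3*(1/16)*4) + 27 = 33*(3/4) + 27 = 99/4 + 27 = 207/4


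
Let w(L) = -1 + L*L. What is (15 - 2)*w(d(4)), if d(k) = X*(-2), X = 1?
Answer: 39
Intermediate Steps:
d(k) = -2 (d(k) = 1*(-2) = -2)
w(L) = -1 + L**2
(15 - 2)*w(d(4)) = (15 - 2)*(-1 + (-2)**2) = 13*(-1 + 4) = 13*3 = 39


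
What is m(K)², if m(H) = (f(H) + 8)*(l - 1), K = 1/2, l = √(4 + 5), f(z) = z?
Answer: 289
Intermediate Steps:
l = 3 (l = √9 = 3)
K = ½ ≈ 0.50000
m(H) = 16 + 2*H (m(H) = (H + 8)*(3 - 1) = (8 + H)*2 = 16 + 2*H)
m(K)² = (16 + 2*(½))² = (16 + 1)² = 17² = 289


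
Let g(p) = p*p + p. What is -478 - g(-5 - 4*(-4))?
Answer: -610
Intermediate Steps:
g(p) = p + p² (g(p) = p² + p = p + p²)
-478 - g(-5 - 4*(-4)) = -478 - (-5 - 4*(-4))*(1 + (-5 - 4*(-4))) = -478 - (-5 + 16)*(1 + (-5 + 16)) = -478 - 11*(1 + 11) = -478 - 11*12 = -478 - 1*132 = -478 - 132 = -610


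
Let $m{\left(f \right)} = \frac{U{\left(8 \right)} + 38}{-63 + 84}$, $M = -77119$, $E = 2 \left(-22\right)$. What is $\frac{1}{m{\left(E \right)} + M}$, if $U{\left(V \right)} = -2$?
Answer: $- \frac{7}{539821} \approx -1.2967 \cdot 10^{-5}$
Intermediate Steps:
$E = -44$
$m{\left(f \right)} = \frac{12}{7}$ ($m{\left(f \right)} = \frac{-2 + 38}{-63 + 84} = \frac{36}{21} = 36 \cdot \frac{1}{21} = \frac{12}{7}$)
$\frac{1}{m{\left(E \right)} + M} = \frac{1}{\frac{12}{7} - 77119} = \frac{1}{- \frac{539821}{7}} = - \frac{7}{539821}$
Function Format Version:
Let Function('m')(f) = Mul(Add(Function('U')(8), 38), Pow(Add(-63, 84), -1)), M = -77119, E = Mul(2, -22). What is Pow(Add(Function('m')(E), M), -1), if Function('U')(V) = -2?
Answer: Rational(-7, 539821) ≈ -1.2967e-5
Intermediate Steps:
E = -44
Function('m')(f) = Rational(12, 7) (Function('m')(f) = Mul(Add(-2, 38), Pow(Add(-63, 84), -1)) = Mul(36, Pow(21, -1)) = Mul(36, Rational(1, 21)) = Rational(12, 7))
Pow(Add(Function('m')(E), M), -1) = Pow(Add(Rational(12, 7), -77119), -1) = Pow(Rational(-539821, 7), -1) = Rational(-7, 539821)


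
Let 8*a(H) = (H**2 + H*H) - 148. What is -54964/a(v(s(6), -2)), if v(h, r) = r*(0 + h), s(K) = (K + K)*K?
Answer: -109928/10331 ≈ -10.641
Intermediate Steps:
s(K) = 2*K**2 (s(K) = (2*K)*K = 2*K**2)
v(h, r) = h*r (v(h, r) = r*h = h*r)
a(H) = -37/2 + H**2/4 (a(H) = ((H**2 + H*H) - 148)/8 = ((H**2 + H**2) - 148)/8 = (2*H**2 - 148)/8 = (-148 + 2*H**2)/8 = -37/2 + H**2/4)
-54964/a(v(s(6), -2)) = -54964/(-37/2 + ((2*6**2)*(-2))**2/4) = -54964/(-37/2 + ((2*36)*(-2))**2/4) = -54964/(-37/2 + (72*(-2))**2/4) = -54964/(-37/2 + (1/4)*(-144)**2) = -54964/(-37/2 + (1/4)*20736) = -54964/(-37/2 + 5184) = -54964/10331/2 = -54964*2/10331 = -109928/10331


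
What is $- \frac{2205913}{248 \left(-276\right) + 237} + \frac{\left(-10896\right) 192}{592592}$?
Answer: $\frac{9603071}{333333} \approx 28.809$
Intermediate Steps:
$- \frac{2205913}{248 \left(-276\right) + 237} + \frac{\left(-10896\right) 192}{592592} = - \frac{2205913}{-68448 + 237} - \frac{130752}{37037} = - \frac{2205913}{-68211} - \frac{130752}{37037} = \left(-2205913\right) \left(- \frac{1}{68211}\right) - \frac{130752}{37037} = \frac{41621}{1287} - \frac{130752}{37037} = \frac{9603071}{333333}$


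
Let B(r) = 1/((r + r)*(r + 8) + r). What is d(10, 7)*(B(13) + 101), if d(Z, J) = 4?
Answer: 225840/559 ≈ 404.01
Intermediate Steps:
B(r) = 1/(r + 2*r*(8 + r)) (B(r) = 1/((2*r)*(8 + r) + r) = 1/(2*r*(8 + r) + r) = 1/(r + 2*r*(8 + r)))
d(10, 7)*(B(13) + 101) = 4*(1/(13*(17 + 2*13)) + 101) = 4*(1/(13*(17 + 26)) + 101) = 4*((1/13)/43 + 101) = 4*((1/13)*(1/43) + 101) = 4*(1/559 + 101) = 4*(56460/559) = 225840/559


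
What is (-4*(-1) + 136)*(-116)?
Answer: -16240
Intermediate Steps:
(-4*(-1) + 136)*(-116) = (4 + 136)*(-116) = 140*(-116) = -16240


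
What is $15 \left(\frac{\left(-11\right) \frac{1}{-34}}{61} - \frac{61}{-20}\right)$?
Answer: $\frac{190101}{4148} \approx 45.83$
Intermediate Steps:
$15 \left(\frac{\left(-11\right) \frac{1}{-34}}{61} - \frac{61}{-20}\right) = 15 \left(\left(-11\right) \left(- \frac{1}{34}\right) \frac{1}{61} - - \frac{61}{20}\right) = 15 \left(\frac{11}{34} \cdot \frac{1}{61} + \frac{61}{20}\right) = 15 \left(\frac{11}{2074} + \frac{61}{20}\right) = 15 \cdot \frac{63367}{20740} = \frac{190101}{4148}$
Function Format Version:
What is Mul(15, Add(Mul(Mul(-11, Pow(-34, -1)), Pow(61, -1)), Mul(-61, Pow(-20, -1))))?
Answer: Rational(190101, 4148) ≈ 45.830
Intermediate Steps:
Mul(15, Add(Mul(Mul(-11, Pow(-34, -1)), Pow(61, -1)), Mul(-61, Pow(-20, -1)))) = Mul(15, Add(Mul(Mul(-11, Rational(-1, 34)), Rational(1, 61)), Mul(-61, Rational(-1, 20)))) = Mul(15, Add(Mul(Rational(11, 34), Rational(1, 61)), Rational(61, 20))) = Mul(15, Add(Rational(11, 2074), Rational(61, 20))) = Mul(15, Rational(63367, 20740)) = Rational(190101, 4148)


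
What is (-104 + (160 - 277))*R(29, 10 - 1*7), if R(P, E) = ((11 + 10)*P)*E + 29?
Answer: -410176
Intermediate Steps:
R(P, E) = 29 + 21*E*P (R(P, E) = (21*P)*E + 29 = 21*E*P + 29 = 29 + 21*E*P)
(-104 + (160 - 277))*R(29, 10 - 1*7) = (-104 + (160 - 277))*(29 + 21*(10 - 1*7)*29) = (-104 - 117)*(29 + 21*(10 - 7)*29) = -221*(29 + 21*3*29) = -221*(29 + 1827) = -221*1856 = -410176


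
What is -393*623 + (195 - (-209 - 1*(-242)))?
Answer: -244677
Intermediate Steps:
-393*623 + (195 - (-209 - 1*(-242))) = -244839 + (195 - (-209 + 242)) = -244839 + (195 - 1*33) = -244839 + (195 - 33) = -244839 + 162 = -244677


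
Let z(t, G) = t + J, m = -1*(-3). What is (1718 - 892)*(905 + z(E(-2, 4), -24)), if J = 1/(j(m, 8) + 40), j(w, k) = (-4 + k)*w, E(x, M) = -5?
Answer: 19328813/26 ≈ 7.4342e+5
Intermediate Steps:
m = 3
j(w, k) = w*(-4 + k)
J = 1/52 (J = 1/(3*(-4 + 8) + 40) = 1/(3*4 + 40) = 1/(12 + 40) = 1/52 ≈ 0.019231)
z(t, G) = 1/52 + t (z(t, G) = t + 1/52 = 1/52 + t)
(1718 - 892)*(905 + z(E(-2, 4), -24)) = (1718 - 892)*(905 + (1/52 - 5)) = 826*(905 - 259/52) = 826*(46801/52) = 19328813/26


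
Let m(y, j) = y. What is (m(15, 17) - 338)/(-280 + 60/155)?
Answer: 10013/8668 ≈ 1.1552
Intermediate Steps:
(m(15, 17) - 338)/(-280 + 60/155) = (15 - 338)/(-280 + 60/155) = -323/(-280 + 60*(1/155)) = -323/(-280 + 12/31) = -323/(-8668/31) = -323*(-31/8668) = 10013/8668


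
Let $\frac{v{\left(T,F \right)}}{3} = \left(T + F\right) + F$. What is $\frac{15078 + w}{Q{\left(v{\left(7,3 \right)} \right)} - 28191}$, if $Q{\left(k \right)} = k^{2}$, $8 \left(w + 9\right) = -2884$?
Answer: $- \frac{29417}{53340} \approx -0.5515$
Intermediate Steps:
$w = - \frac{739}{2}$ ($w = -9 + \frac{1}{8} \left(-2884\right) = -9 - \frac{721}{2} = - \frac{739}{2} \approx -369.5$)
$v{\left(T,F \right)} = 3 T + 6 F$ ($v{\left(T,F \right)} = 3 \left(\left(T + F\right) + F\right) = 3 \left(\left(F + T\right) + F\right) = 3 \left(T + 2 F\right) = 3 T + 6 F$)
$\frac{15078 + w}{Q{\left(v{\left(7,3 \right)} \right)} - 28191} = \frac{15078 - \frac{739}{2}}{\left(3 \cdot 7 + 6 \cdot 3\right)^{2} - 28191} = \frac{29417}{2 \left(\left(21 + 18\right)^{2} - 28191\right)} = \frac{29417}{2 \left(39^{2} - 28191\right)} = \frac{29417}{2 \left(1521 - 28191\right)} = \frac{29417}{2 \left(-26670\right)} = \frac{29417}{2} \left(- \frac{1}{26670}\right) = - \frac{29417}{53340}$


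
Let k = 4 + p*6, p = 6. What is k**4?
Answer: 2560000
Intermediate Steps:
k = 40 (k = 4 + 6*6 = 4 + 36 = 40)
k**4 = 40**4 = 2560000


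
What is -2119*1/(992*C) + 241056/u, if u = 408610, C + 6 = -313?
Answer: 1330129891/2229376160 ≈ 0.59664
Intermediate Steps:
C = -319 (C = -6 - 313 = -319)
-2119*1/(992*C) + 241056/u = -2119/(992*(-319)) + 241056/408610 = -2119/(-316448) + 241056*(1/408610) = -2119*(-1/316448) + 120528/204305 = 2119/316448 + 120528/204305 = 1330129891/2229376160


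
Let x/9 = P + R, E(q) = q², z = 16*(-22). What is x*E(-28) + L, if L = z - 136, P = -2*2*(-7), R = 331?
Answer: 2532616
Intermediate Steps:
z = -352
P = 28 (P = -4*(-7) = 28)
L = -488 (L = -352 - 136 = -488)
x = 3231 (x = 9*(28 + 331) = 9*359 = 3231)
x*E(-28) + L = 3231*(-28)² - 488 = 3231*784 - 488 = 2533104 - 488 = 2532616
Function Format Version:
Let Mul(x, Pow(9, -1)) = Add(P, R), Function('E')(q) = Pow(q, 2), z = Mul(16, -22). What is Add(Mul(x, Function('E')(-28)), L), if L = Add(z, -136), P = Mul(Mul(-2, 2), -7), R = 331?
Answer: 2532616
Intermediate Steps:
z = -352
P = 28 (P = Mul(-4, -7) = 28)
L = -488 (L = Add(-352, -136) = -488)
x = 3231 (x = Mul(9, Add(28, 331)) = Mul(9, 359) = 3231)
Add(Mul(x, Function('E')(-28)), L) = Add(Mul(3231, Pow(-28, 2)), -488) = Add(Mul(3231, 784), -488) = Add(2533104, -488) = 2532616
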